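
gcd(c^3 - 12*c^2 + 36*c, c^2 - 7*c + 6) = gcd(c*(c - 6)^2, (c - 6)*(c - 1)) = c - 6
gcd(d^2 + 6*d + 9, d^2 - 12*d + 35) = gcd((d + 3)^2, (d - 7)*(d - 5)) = 1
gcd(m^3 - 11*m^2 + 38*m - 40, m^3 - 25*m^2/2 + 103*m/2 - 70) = m^2 - 9*m + 20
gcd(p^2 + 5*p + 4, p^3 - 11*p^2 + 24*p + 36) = p + 1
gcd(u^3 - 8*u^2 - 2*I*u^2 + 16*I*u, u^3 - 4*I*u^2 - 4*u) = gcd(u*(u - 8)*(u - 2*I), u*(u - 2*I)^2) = u^2 - 2*I*u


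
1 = 1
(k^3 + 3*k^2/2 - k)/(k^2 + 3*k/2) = (2*k^2 + 3*k - 2)/(2*k + 3)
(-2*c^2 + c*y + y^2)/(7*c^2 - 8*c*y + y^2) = (2*c + y)/(-7*c + y)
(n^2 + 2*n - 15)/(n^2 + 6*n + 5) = (n - 3)/(n + 1)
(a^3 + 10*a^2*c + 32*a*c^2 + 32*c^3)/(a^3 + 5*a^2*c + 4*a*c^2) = (a^2 + 6*a*c + 8*c^2)/(a*(a + c))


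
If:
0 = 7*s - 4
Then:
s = 4/7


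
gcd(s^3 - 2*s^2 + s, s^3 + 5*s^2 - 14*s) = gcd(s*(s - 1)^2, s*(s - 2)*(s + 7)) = s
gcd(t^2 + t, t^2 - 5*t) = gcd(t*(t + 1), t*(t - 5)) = t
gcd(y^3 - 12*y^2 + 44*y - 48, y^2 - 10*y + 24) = y^2 - 10*y + 24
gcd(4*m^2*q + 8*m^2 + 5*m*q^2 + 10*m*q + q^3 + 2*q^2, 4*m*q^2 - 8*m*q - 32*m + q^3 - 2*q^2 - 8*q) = 4*m*q + 8*m + q^2 + 2*q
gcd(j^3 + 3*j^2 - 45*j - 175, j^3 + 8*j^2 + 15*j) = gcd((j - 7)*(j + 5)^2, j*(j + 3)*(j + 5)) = j + 5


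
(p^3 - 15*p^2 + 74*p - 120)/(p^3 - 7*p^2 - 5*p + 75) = (p^2 - 10*p + 24)/(p^2 - 2*p - 15)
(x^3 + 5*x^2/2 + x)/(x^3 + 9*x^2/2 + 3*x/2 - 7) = x*(2*x + 1)/(2*x^2 + 5*x - 7)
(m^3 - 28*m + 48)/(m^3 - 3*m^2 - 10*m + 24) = (m + 6)/(m + 3)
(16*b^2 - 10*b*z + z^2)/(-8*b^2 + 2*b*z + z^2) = (-8*b + z)/(4*b + z)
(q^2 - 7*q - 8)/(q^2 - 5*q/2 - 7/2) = 2*(q - 8)/(2*q - 7)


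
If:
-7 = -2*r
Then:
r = 7/2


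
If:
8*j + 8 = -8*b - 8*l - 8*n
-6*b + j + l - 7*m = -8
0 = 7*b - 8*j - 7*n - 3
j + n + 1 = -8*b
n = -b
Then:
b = -1/14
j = -1/2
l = -1/2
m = 52/49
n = 1/14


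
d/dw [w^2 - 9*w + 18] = 2*w - 9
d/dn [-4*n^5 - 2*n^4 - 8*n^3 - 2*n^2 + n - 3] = -20*n^4 - 8*n^3 - 24*n^2 - 4*n + 1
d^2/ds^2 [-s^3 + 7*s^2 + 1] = 14 - 6*s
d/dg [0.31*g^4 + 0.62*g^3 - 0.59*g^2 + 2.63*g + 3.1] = 1.24*g^3 + 1.86*g^2 - 1.18*g + 2.63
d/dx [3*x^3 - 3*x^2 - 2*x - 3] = 9*x^2 - 6*x - 2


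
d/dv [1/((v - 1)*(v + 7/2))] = 2*(-4*v - 5)/(4*v^4 + 20*v^3 - 3*v^2 - 70*v + 49)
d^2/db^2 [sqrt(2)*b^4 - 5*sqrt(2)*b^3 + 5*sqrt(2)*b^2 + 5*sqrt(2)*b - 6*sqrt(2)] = sqrt(2)*(12*b^2 - 30*b + 10)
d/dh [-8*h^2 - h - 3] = -16*h - 1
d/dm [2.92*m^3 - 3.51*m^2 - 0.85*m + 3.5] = 8.76*m^2 - 7.02*m - 0.85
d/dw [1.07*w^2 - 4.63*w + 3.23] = 2.14*w - 4.63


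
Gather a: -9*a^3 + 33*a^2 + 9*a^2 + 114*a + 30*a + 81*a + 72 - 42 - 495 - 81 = -9*a^3 + 42*a^2 + 225*a - 546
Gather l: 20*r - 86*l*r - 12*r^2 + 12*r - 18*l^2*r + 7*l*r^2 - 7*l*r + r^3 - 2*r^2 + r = -18*l^2*r + l*(7*r^2 - 93*r) + r^3 - 14*r^2 + 33*r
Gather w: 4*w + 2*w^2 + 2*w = 2*w^2 + 6*w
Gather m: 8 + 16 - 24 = 0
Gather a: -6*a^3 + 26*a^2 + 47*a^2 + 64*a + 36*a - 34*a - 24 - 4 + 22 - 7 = -6*a^3 + 73*a^2 + 66*a - 13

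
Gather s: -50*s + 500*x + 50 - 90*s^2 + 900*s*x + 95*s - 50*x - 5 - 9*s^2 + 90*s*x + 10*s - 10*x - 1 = -99*s^2 + s*(990*x + 55) + 440*x + 44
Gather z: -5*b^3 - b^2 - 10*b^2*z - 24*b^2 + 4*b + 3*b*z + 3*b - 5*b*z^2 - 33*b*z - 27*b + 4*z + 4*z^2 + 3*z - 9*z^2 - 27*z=-5*b^3 - 25*b^2 - 20*b + z^2*(-5*b - 5) + z*(-10*b^2 - 30*b - 20)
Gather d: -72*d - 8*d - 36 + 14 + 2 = -80*d - 20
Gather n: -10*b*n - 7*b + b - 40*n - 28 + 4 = -6*b + n*(-10*b - 40) - 24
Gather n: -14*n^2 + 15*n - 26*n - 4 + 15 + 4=-14*n^2 - 11*n + 15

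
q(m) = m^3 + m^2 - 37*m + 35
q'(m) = 3*m^2 + 2*m - 37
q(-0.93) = 69.47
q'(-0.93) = -36.27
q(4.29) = -26.37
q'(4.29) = 26.79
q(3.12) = -40.33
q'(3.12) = -1.56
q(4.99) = -0.48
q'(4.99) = 47.68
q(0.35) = 22.22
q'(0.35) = -35.93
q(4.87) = -5.97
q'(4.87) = 43.89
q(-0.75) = 62.89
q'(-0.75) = -36.81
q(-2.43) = 116.47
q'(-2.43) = -24.15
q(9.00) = 512.00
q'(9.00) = 224.00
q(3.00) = -40.00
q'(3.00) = -4.00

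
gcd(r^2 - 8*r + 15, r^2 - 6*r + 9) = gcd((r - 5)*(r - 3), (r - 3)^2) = r - 3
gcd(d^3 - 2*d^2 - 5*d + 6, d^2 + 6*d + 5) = 1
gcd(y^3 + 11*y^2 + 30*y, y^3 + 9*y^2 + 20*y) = y^2 + 5*y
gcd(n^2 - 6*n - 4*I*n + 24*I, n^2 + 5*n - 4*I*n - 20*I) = n - 4*I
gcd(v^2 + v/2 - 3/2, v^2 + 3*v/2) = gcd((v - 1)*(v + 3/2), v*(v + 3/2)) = v + 3/2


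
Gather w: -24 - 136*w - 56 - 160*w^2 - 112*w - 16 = -160*w^2 - 248*w - 96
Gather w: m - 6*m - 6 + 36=30 - 5*m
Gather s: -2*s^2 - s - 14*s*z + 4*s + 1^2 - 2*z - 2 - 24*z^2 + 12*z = -2*s^2 + s*(3 - 14*z) - 24*z^2 + 10*z - 1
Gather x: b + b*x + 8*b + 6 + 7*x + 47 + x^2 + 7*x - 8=9*b + x^2 + x*(b + 14) + 45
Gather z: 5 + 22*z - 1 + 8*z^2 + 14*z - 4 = 8*z^2 + 36*z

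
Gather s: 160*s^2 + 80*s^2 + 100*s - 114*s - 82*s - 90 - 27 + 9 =240*s^2 - 96*s - 108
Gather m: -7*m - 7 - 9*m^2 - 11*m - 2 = -9*m^2 - 18*m - 9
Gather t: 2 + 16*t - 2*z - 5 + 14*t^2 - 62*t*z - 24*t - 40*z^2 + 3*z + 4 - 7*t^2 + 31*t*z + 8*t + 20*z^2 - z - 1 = 7*t^2 - 31*t*z - 20*z^2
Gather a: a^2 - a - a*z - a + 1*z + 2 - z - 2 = a^2 + a*(-z - 2)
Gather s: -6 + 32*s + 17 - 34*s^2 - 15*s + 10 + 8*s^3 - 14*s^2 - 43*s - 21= 8*s^3 - 48*s^2 - 26*s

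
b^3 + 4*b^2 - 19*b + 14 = (b - 2)*(b - 1)*(b + 7)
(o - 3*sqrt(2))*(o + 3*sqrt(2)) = o^2 - 18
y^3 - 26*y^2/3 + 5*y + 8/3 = (y - 8)*(y - 1)*(y + 1/3)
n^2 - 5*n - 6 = (n - 6)*(n + 1)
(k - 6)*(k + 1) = k^2 - 5*k - 6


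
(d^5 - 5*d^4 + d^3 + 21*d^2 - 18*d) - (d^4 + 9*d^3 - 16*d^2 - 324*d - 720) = d^5 - 6*d^4 - 8*d^3 + 37*d^2 + 306*d + 720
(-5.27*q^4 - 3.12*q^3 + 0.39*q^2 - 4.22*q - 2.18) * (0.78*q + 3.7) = -4.1106*q^5 - 21.9326*q^4 - 11.2398*q^3 - 1.8486*q^2 - 17.3144*q - 8.066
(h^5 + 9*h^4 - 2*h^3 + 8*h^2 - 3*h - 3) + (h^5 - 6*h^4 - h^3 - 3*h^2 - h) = 2*h^5 + 3*h^4 - 3*h^3 + 5*h^2 - 4*h - 3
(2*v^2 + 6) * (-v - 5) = -2*v^3 - 10*v^2 - 6*v - 30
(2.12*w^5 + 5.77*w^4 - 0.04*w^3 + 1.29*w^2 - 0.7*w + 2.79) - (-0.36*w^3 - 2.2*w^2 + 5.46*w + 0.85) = 2.12*w^5 + 5.77*w^4 + 0.32*w^3 + 3.49*w^2 - 6.16*w + 1.94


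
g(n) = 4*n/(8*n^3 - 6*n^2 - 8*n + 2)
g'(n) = 4*n*(-24*n^2 + 12*n + 8)/(8*n^3 - 6*n^2 - 8*n + 2)^2 + 4/(8*n^3 - 6*n^2 - 8*n + 2)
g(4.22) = 0.04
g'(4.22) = -0.02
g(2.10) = 0.26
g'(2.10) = -0.44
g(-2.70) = 0.06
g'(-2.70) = 0.05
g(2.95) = 0.09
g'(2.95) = -0.08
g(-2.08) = 0.10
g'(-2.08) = 0.11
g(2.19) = 0.22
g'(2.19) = -0.35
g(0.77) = -0.76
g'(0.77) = -0.42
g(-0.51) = -0.59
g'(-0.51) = 1.90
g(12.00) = 0.00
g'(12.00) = 0.00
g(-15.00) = 0.00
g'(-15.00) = 0.00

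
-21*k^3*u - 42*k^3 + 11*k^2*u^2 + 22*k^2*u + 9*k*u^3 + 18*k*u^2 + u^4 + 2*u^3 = (-k + u)*(3*k + u)*(7*k + u)*(u + 2)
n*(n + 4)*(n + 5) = n^3 + 9*n^2 + 20*n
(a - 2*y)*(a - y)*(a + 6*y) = a^3 + 3*a^2*y - 16*a*y^2 + 12*y^3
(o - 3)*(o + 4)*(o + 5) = o^3 + 6*o^2 - 7*o - 60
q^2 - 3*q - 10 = (q - 5)*(q + 2)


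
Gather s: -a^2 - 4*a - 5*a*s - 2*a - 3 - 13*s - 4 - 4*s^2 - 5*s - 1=-a^2 - 6*a - 4*s^2 + s*(-5*a - 18) - 8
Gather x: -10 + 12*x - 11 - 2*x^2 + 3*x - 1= -2*x^2 + 15*x - 22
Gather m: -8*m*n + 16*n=-8*m*n + 16*n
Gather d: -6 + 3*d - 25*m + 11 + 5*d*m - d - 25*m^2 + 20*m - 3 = d*(5*m + 2) - 25*m^2 - 5*m + 2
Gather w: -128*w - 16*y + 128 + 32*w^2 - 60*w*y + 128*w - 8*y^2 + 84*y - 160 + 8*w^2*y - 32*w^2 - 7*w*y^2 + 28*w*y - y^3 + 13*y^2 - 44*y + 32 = 8*w^2*y + w*(-7*y^2 - 32*y) - y^3 + 5*y^2 + 24*y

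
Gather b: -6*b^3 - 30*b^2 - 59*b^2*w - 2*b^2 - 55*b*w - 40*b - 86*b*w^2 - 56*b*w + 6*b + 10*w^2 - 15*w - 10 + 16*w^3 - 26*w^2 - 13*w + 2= -6*b^3 + b^2*(-59*w - 32) + b*(-86*w^2 - 111*w - 34) + 16*w^3 - 16*w^2 - 28*w - 8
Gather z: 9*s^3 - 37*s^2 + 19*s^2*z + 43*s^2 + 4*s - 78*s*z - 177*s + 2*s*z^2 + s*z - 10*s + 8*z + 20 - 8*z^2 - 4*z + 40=9*s^3 + 6*s^2 - 183*s + z^2*(2*s - 8) + z*(19*s^2 - 77*s + 4) + 60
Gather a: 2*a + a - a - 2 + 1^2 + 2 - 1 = 2*a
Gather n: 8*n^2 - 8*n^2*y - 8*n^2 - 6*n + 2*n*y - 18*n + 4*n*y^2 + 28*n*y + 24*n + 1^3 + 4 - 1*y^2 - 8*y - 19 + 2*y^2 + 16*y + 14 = -8*n^2*y + n*(4*y^2 + 30*y) + y^2 + 8*y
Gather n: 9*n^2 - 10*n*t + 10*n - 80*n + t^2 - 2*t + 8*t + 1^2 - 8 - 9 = 9*n^2 + n*(-10*t - 70) + t^2 + 6*t - 16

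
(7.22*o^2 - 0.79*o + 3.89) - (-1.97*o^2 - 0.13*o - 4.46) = 9.19*o^2 - 0.66*o + 8.35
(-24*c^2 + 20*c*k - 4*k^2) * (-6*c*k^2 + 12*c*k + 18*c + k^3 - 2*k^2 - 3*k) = 144*c^3*k^2 - 288*c^3*k - 432*c^3 - 144*c^2*k^3 + 288*c^2*k^2 + 432*c^2*k + 44*c*k^4 - 88*c*k^3 - 132*c*k^2 - 4*k^5 + 8*k^4 + 12*k^3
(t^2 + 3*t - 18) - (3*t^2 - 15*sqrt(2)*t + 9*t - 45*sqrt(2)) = -2*t^2 - 6*t + 15*sqrt(2)*t - 18 + 45*sqrt(2)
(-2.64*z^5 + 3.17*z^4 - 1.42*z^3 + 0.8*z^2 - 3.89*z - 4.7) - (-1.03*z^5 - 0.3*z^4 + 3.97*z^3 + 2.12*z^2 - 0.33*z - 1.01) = -1.61*z^5 + 3.47*z^4 - 5.39*z^3 - 1.32*z^2 - 3.56*z - 3.69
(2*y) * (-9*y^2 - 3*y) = -18*y^3 - 6*y^2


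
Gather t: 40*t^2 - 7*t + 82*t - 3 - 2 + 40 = 40*t^2 + 75*t + 35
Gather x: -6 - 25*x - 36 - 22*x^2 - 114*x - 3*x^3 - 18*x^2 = -3*x^3 - 40*x^2 - 139*x - 42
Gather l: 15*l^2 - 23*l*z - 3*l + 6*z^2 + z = 15*l^2 + l*(-23*z - 3) + 6*z^2 + z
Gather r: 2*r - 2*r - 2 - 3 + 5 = 0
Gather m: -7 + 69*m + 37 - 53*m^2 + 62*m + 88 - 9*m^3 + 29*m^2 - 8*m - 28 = -9*m^3 - 24*m^2 + 123*m + 90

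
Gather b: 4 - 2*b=4 - 2*b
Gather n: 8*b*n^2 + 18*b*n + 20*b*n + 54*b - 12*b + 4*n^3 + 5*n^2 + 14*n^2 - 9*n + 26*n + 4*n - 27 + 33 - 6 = 42*b + 4*n^3 + n^2*(8*b + 19) + n*(38*b + 21)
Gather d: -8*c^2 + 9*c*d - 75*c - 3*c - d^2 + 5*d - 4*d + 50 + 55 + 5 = -8*c^2 - 78*c - d^2 + d*(9*c + 1) + 110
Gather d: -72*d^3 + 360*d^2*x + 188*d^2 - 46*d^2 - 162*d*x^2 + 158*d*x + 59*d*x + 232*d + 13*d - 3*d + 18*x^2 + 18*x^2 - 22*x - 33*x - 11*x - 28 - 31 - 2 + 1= -72*d^3 + d^2*(360*x + 142) + d*(-162*x^2 + 217*x + 242) + 36*x^2 - 66*x - 60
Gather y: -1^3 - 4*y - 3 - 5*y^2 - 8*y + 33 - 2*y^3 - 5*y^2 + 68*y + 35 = -2*y^3 - 10*y^2 + 56*y + 64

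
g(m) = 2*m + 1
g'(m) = 2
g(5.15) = 11.30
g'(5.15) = 2.00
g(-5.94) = -10.88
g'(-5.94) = 2.00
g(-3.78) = -6.56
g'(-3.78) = 2.00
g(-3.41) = -5.82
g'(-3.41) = 2.00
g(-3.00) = -5.00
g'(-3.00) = 2.00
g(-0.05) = 0.90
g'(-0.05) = 2.00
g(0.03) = 1.06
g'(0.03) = 2.00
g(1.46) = 3.92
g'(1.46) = 2.00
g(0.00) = 1.00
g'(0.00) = 2.00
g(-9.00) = -17.00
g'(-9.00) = 2.00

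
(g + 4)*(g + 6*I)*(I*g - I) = I*g^3 - 6*g^2 + 3*I*g^2 - 18*g - 4*I*g + 24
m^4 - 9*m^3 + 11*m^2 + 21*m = m*(m - 7)*(m - 3)*(m + 1)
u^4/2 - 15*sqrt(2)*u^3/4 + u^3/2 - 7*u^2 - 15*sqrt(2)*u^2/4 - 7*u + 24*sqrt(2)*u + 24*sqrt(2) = (u/2 + 1/2)*(u - 8*sqrt(2))*(u - 3*sqrt(2)/2)*(u + 2*sqrt(2))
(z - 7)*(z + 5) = z^2 - 2*z - 35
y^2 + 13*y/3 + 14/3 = (y + 2)*(y + 7/3)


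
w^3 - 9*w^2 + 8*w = w*(w - 8)*(w - 1)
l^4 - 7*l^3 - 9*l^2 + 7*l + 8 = (l - 8)*(l - 1)*(l + 1)^2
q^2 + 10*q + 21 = (q + 3)*(q + 7)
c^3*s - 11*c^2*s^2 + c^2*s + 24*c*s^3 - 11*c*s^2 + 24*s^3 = (c - 8*s)*(c - 3*s)*(c*s + s)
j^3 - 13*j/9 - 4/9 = (j - 4/3)*(j + 1/3)*(j + 1)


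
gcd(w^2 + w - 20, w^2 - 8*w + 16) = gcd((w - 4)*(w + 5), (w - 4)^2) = w - 4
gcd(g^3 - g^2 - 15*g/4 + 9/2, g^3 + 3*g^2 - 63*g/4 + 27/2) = g^2 - 3*g + 9/4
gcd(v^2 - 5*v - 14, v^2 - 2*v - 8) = v + 2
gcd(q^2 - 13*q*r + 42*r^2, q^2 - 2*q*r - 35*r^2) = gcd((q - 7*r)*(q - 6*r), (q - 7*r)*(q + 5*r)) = q - 7*r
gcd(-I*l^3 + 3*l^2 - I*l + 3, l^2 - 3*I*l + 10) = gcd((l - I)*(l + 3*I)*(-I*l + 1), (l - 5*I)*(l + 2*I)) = 1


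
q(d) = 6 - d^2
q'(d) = -2*d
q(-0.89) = 5.21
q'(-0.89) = 1.78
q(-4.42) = -13.54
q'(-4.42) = 8.84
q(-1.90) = 2.39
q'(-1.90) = 3.80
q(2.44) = 0.05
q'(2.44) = -4.88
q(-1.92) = 2.31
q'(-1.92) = 3.84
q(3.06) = -3.36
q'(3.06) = -6.12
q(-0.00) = 6.00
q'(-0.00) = 0.00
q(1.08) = 4.83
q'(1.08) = -2.16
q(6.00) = -30.00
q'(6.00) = -12.00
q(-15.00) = -219.00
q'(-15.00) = 30.00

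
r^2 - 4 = (r - 2)*(r + 2)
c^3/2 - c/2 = c*(c/2 + 1/2)*(c - 1)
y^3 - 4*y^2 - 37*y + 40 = (y - 8)*(y - 1)*(y + 5)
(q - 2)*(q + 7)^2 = q^3 + 12*q^2 + 21*q - 98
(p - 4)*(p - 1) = p^2 - 5*p + 4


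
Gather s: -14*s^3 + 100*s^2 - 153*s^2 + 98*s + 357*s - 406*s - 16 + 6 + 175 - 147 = -14*s^3 - 53*s^2 + 49*s + 18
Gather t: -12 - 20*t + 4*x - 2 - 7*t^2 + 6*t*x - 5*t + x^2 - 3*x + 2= -7*t^2 + t*(6*x - 25) + x^2 + x - 12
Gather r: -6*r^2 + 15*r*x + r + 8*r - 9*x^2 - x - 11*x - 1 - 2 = -6*r^2 + r*(15*x + 9) - 9*x^2 - 12*x - 3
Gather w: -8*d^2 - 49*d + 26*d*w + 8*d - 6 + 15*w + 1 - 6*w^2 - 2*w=-8*d^2 - 41*d - 6*w^2 + w*(26*d + 13) - 5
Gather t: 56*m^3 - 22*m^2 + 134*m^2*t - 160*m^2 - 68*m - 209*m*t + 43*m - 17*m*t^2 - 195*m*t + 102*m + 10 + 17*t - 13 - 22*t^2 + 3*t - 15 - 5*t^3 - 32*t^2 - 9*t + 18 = 56*m^3 - 182*m^2 + 77*m - 5*t^3 + t^2*(-17*m - 54) + t*(134*m^2 - 404*m + 11)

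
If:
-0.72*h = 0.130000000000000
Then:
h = -0.18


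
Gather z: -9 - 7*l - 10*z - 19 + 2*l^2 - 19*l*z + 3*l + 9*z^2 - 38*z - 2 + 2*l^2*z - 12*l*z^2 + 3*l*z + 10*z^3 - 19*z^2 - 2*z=2*l^2 - 4*l + 10*z^3 + z^2*(-12*l - 10) + z*(2*l^2 - 16*l - 50) - 30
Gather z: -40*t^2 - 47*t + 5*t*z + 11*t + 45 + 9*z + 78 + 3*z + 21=-40*t^2 - 36*t + z*(5*t + 12) + 144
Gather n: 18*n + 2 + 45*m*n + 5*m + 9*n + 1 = 5*m + n*(45*m + 27) + 3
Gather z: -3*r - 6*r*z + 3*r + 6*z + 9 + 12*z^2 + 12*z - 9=12*z^2 + z*(18 - 6*r)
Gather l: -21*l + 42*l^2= 42*l^2 - 21*l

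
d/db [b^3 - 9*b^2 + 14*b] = 3*b^2 - 18*b + 14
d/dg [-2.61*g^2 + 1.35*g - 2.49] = 1.35 - 5.22*g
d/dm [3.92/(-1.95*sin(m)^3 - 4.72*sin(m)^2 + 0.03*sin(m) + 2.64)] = (22.932*sin(m)^2 + 37.0048*sin(m) - 0.1176)*cos(m)/(1.95*sin(m)^3 + 4.72*sin(m)^2 - 0.03*sin(m) - 2.64)^2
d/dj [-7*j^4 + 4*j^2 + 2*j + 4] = -28*j^3 + 8*j + 2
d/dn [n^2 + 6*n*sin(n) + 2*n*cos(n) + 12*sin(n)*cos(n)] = -2*n*sin(n) + 6*n*cos(n) + 2*n + 6*sin(n) + 2*cos(n) + 12*cos(2*n)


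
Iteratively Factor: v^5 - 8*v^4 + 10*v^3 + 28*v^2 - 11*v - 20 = (v - 1)*(v^4 - 7*v^3 + 3*v^2 + 31*v + 20) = (v - 1)*(v + 1)*(v^3 - 8*v^2 + 11*v + 20) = (v - 4)*(v - 1)*(v + 1)*(v^2 - 4*v - 5) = (v - 5)*(v - 4)*(v - 1)*(v + 1)*(v + 1)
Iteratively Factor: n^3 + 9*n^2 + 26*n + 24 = (n + 4)*(n^2 + 5*n + 6) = (n + 3)*(n + 4)*(n + 2)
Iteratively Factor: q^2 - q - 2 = (q - 2)*(q + 1)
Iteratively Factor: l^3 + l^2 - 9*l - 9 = (l + 3)*(l^2 - 2*l - 3) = (l - 3)*(l + 3)*(l + 1)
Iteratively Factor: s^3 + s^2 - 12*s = (s - 3)*(s^2 + 4*s) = (s - 3)*(s + 4)*(s)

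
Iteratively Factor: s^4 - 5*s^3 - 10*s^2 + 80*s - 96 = (s - 2)*(s^3 - 3*s^2 - 16*s + 48) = (s - 4)*(s - 2)*(s^2 + s - 12) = (s - 4)*(s - 3)*(s - 2)*(s + 4)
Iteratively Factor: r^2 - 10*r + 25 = (r - 5)*(r - 5)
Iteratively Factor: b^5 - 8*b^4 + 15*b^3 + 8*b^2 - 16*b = (b - 4)*(b^4 - 4*b^3 - b^2 + 4*b) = (b - 4)^2*(b^3 - b) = (b - 4)^2*(b + 1)*(b^2 - b) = b*(b - 4)^2*(b + 1)*(b - 1)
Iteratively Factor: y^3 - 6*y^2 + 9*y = (y - 3)*(y^2 - 3*y) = y*(y - 3)*(y - 3)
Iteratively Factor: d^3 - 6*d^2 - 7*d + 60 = (d - 4)*(d^2 - 2*d - 15) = (d - 4)*(d + 3)*(d - 5)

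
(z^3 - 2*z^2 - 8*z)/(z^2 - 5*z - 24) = z*(-z^2 + 2*z + 8)/(-z^2 + 5*z + 24)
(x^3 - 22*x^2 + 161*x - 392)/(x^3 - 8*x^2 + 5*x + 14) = (x^2 - 15*x + 56)/(x^2 - x - 2)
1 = 1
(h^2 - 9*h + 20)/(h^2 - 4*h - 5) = (h - 4)/(h + 1)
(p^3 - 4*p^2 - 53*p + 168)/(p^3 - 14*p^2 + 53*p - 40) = (p^2 + 4*p - 21)/(p^2 - 6*p + 5)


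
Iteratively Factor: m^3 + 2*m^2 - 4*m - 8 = (m + 2)*(m^2 - 4) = (m - 2)*(m + 2)*(m + 2)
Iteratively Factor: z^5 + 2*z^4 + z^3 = (z)*(z^4 + 2*z^3 + z^2) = z*(z + 1)*(z^3 + z^2) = z^2*(z + 1)*(z^2 + z) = z^3*(z + 1)*(z + 1)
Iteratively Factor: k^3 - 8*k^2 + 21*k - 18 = (k - 2)*(k^2 - 6*k + 9) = (k - 3)*(k - 2)*(k - 3)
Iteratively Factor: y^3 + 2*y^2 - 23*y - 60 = (y - 5)*(y^2 + 7*y + 12) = (y - 5)*(y + 4)*(y + 3)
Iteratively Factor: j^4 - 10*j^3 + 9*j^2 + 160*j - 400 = (j - 5)*(j^3 - 5*j^2 - 16*j + 80) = (j - 5)*(j + 4)*(j^2 - 9*j + 20) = (j - 5)^2*(j + 4)*(j - 4)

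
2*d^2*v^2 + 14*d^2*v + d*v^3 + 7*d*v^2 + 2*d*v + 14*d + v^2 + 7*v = (2*d + v)*(v + 7)*(d*v + 1)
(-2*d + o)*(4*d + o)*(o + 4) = -8*d^2*o - 32*d^2 + 2*d*o^2 + 8*d*o + o^3 + 4*o^2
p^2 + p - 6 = (p - 2)*(p + 3)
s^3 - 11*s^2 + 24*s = s*(s - 8)*(s - 3)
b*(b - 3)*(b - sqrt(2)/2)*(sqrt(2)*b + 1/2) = sqrt(2)*b^4 - 3*sqrt(2)*b^3 - b^3/2 - sqrt(2)*b^2/4 + 3*b^2/2 + 3*sqrt(2)*b/4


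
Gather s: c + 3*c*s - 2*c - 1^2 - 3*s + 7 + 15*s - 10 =-c + s*(3*c + 12) - 4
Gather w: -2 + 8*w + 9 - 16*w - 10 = -8*w - 3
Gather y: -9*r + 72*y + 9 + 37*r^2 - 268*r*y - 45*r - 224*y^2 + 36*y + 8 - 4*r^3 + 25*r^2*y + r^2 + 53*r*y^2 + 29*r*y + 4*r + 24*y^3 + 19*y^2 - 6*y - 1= -4*r^3 + 38*r^2 - 50*r + 24*y^3 + y^2*(53*r - 205) + y*(25*r^2 - 239*r + 102) + 16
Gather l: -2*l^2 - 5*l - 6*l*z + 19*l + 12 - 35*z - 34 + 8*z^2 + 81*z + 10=-2*l^2 + l*(14 - 6*z) + 8*z^2 + 46*z - 12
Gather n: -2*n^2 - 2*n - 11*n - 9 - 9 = -2*n^2 - 13*n - 18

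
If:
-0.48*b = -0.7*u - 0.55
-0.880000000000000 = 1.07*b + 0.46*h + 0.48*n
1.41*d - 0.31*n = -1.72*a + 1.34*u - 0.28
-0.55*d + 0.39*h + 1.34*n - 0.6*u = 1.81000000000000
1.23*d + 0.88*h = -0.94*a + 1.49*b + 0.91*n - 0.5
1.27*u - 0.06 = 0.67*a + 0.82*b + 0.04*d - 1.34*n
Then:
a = -0.69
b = -0.98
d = -0.65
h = -0.11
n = 0.46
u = -1.46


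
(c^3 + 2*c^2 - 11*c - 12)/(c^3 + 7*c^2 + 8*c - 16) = (c^2 - 2*c - 3)/(c^2 + 3*c - 4)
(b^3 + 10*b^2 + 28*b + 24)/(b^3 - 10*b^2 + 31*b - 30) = (b^3 + 10*b^2 + 28*b + 24)/(b^3 - 10*b^2 + 31*b - 30)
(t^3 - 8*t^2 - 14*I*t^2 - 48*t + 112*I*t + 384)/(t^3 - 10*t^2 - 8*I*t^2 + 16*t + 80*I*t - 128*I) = (t - 6*I)/(t - 2)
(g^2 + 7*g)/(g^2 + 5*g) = (g + 7)/(g + 5)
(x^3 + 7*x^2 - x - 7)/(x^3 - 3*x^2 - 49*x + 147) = (x^2 - 1)/(x^2 - 10*x + 21)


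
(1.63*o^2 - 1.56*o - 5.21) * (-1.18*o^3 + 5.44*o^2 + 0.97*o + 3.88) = -1.9234*o^5 + 10.708*o^4 - 0.757500000000002*o^3 - 23.5312*o^2 - 11.1065*o - 20.2148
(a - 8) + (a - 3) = 2*a - 11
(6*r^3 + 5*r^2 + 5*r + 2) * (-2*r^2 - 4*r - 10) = -12*r^5 - 34*r^4 - 90*r^3 - 74*r^2 - 58*r - 20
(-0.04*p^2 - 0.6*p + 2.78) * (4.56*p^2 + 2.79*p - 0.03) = -0.1824*p^4 - 2.8476*p^3 + 11.004*p^2 + 7.7742*p - 0.0834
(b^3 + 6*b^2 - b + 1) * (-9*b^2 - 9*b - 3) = -9*b^5 - 63*b^4 - 48*b^3 - 18*b^2 - 6*b - 3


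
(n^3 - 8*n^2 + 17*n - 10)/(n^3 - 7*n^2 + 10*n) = (n - 1)/n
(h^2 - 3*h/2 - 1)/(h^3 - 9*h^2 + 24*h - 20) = (h + 1/2)/(h^2 - 7*h + 10)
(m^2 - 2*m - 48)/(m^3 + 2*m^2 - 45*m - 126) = (m - 8)/(m^2 - 4*m - 21)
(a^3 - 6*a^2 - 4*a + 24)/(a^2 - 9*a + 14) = (a^2 - 4*a - 12)/(a - 7)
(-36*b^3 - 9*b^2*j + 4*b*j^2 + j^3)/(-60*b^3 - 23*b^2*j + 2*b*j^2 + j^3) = (3*b - j)/(5*b - j)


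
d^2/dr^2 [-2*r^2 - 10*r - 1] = -4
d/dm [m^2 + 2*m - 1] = 2*m + 2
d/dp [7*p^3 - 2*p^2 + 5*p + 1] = 21*p^2 - 4*p + 5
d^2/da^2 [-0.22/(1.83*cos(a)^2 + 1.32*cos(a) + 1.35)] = (2.947032*(1 - cos(a)^2)^2 + 1.594296*cos(a)^3 - 0.317195999999999*cos(a)^2 - 3.580632*cos(a) - 2.626668)/(1.83*cos(a)^2 + 1.32*cos(a) + 1.35)^3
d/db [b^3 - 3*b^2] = 3*b*(b - 2)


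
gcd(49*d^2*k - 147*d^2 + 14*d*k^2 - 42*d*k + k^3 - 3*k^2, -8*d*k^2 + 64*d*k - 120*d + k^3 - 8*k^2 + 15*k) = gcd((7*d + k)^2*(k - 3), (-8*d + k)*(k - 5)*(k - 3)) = k - 3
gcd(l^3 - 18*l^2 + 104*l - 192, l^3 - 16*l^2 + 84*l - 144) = l^2 - 10*l + 24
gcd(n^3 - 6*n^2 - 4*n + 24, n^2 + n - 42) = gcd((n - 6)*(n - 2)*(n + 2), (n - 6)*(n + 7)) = n - 6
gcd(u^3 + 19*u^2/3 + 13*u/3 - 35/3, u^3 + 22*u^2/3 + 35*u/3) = u^2 + 22*u/3 + 35/3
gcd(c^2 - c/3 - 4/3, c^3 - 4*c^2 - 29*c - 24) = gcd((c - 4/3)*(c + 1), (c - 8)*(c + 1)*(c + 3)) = c + 1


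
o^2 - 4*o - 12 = (o - 6)*(o + 2)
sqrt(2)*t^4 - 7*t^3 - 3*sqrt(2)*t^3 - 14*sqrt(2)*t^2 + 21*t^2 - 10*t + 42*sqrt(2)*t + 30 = (t - 3)*(t - 5*sqrt(2))*(t + sqrt(2))*(sqrt(2)*t + 1)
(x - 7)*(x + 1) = x^2 - 6*x - 7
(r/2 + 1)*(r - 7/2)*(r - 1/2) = r^3/2 - r^2 - 25*r/8 + 7/4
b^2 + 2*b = b*(b + 2)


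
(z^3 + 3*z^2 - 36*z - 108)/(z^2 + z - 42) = (z^2 + 9*z + 18)/(z + 7)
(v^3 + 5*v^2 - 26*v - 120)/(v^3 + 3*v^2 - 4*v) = (v^2 + v - 30)/(v*(v - 1))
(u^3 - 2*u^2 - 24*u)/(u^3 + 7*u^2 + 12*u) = (u - 6)/(u + 3)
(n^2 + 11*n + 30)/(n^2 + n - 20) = (n + 6)/(n - 4)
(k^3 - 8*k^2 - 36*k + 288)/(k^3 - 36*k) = (k - 8)/k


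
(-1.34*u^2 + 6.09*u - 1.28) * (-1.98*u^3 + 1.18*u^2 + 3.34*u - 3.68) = 2.6532*u^5 - 13.6394*u^4 + 5.245*u^3 + 23.7614*u^2 - 26.6864*u + 4.7104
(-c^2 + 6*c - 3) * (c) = -c^3 + 6*c^2 - 3*c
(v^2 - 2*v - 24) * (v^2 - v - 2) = v^4 - 3*v^3 - 24*v^2 + 28*v + 48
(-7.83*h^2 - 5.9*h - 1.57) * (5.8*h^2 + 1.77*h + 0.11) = -45.414*h^4 - 48.0791*h^3 - 20.4103*h^2 - 3.4279*h - 0.1727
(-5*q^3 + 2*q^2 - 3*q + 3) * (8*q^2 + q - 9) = -40*q^5 + 11*q^4 + 23*q^3 + 3*q^2 + 30*q - 27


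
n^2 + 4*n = n*(n + 4)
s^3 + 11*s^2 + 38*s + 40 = (s + 2)*(s + 4)*(s + 5)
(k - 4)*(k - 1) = k^2 - 5*k + 4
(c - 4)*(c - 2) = c^2 - 6*c + 8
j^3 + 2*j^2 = j^2*(j + 2)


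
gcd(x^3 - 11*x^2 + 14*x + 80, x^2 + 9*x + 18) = 1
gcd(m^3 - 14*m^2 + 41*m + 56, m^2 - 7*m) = m - 7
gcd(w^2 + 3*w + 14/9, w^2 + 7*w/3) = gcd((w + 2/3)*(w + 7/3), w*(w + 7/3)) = w + 7/3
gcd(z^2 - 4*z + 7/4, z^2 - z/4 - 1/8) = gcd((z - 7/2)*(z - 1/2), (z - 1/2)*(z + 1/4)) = z - 1/2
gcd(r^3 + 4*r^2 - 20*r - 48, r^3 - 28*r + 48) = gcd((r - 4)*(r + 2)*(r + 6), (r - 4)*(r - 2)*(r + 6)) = r^2 + 2*r - 24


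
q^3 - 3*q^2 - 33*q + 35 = (q - 7)*(q - 1)*(q + 5)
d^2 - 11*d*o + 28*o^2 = (d - 7*o)*(d - 4*o)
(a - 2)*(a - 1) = a^2 - 3*a + 2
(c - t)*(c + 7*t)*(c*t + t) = c^3*t + 6*c^2*t^2 + c^2*t - 7*c*t^3 + 6*c*t^2 - 7*t^3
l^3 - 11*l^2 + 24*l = l*(l - 8)*(l - 3)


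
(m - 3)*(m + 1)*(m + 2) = m^3 - 7*m - 6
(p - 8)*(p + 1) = p^2 - 7*p - 8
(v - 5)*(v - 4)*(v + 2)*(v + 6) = v^4 - v^3 - 40*v^2 + 52*v + 240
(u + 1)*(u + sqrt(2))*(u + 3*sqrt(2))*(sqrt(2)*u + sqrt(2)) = sqrt(2)*u^4 + 2*sqrt(2)*u^3 + 8*u^3 + 7*sqrt(2)*u^2 + 16*u^2 + 8*u + 12*sqrt(2)*u + 6*sqrt(2)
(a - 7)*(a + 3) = a^2 - 4*a - 21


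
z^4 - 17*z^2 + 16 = (z - 4)*(z - 1)*(z + 1)*(z + 4)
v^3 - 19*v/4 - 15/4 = (v - 5/2)*(v + 1)*(v + 3/2)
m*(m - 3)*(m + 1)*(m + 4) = m^4 + 2*m^3 - 11*m^2 - 12*m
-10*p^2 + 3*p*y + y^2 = (-2*p + y)*(5*p + y)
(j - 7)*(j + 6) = j^2 - j - 42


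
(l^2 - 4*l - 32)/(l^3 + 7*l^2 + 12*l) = (l - 8)/(l*(l + 3))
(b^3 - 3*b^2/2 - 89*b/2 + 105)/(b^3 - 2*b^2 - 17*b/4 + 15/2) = 2*(b^2 + b - 42)/(2*b^2 + b - 6)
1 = 1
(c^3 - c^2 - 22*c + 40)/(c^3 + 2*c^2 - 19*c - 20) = (c - 2)/(c + 1)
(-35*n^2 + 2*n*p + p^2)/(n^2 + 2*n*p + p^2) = (-35*n^2 + 2*n*p + p^2)/(n^2 + 2*n*p + p^2)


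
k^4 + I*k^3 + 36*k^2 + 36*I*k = k*(k - 6*I)*(k + I)*(k + 6*I)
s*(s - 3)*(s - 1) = s^3 - 4*s^2 + 3*s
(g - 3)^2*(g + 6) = g^3 - 27*g + 54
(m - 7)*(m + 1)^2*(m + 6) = m^4 + m^3 - 43*m^2 - 85*m - 42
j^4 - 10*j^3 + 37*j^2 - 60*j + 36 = (j - 3)^2*(j - 2)^2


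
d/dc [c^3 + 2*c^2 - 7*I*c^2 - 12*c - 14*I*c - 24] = 3*c^2 + c*(4 - 14*I) - 12 - 14*I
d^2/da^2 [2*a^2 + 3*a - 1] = 4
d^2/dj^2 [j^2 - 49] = 2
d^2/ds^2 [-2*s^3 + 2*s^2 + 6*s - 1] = 4 - 12*s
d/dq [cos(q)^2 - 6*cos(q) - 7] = 2*(3 - cos(q))*sin(q)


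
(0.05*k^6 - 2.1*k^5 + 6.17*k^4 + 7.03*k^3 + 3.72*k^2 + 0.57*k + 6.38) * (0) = 0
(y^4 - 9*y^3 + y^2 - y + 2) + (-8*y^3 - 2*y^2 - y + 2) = y^4 - 17*y^3 - y^2 - 2*y + 4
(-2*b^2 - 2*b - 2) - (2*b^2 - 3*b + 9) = -4*b^2 + b - 11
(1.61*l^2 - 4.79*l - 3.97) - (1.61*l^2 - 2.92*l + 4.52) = -1.87*l - 8.49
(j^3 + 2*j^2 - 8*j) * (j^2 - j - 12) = j^5 + j^4 - 22*j^3 - 16*j^2 + 96*j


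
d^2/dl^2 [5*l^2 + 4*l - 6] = 10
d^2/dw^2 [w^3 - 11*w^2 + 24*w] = 6*w - 22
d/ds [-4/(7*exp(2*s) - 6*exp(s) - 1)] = (56*exp(s) - 24)*exp(s)/(-7*exp(2*s) + 6*exp(s) + 1)^2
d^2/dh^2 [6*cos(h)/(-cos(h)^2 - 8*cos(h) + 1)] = 6*(9*sin(h)^4*cos(h) - 8*sin(h)^4 + 8*sin(h)^2 - 5*cos(h)/2 + 3*cos(3*h) - cos(5*h)/2 - 16)/(-sin(h)^2 + 8*cos(h))^3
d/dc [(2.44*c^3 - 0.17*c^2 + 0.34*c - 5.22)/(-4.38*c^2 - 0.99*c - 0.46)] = (-10.6872*c^4 - 4.8312*c^3 - 1.7097*c^2 - 45.5708*c - 5.3242)/(19.1844*c^4 + 8.6724*c^3 + 5.0097*c^2 + 0.9108*c + 0.2116)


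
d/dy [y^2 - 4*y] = 2*y - 4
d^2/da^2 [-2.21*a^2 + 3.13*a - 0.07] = -4.42000000000000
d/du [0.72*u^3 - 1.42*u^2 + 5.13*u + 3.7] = 2.16*u^2 - 2.84*u + 5.13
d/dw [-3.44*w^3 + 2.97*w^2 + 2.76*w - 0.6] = -10.32*w^2 + 5.94*w + 2.76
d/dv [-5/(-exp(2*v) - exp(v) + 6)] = (-10*exp(v) - 5)*exp(v)/(exp(2*v) + exp(v) - 6)^2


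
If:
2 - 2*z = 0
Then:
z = 1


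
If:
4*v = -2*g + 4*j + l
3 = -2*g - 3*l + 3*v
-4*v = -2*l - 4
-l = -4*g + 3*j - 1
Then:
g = 12/29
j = 31/29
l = -16/29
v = 21/29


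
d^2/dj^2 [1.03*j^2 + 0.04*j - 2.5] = 2.06000000000000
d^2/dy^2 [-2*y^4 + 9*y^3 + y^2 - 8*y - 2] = -24*y^2 + 54*y + 2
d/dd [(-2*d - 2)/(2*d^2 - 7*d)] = 2*(2*d^2 + 4*d - 7)/(d^2*(4*d^2 - 28*d + 49))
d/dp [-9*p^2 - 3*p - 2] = -18*p - 3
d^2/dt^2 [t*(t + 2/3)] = 2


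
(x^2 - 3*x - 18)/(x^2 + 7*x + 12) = (x - 6)/(x + 4)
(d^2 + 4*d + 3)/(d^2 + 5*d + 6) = (d + 1)/(d + 2)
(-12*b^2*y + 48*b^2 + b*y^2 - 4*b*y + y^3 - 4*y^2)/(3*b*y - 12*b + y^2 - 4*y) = (-12*b^2 + b*y + y^2)/(3*b + y)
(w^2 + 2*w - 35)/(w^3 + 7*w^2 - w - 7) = (w - 5)/(w^2 - 1)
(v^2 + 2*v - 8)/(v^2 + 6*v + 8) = (v - 2)/(v + 2)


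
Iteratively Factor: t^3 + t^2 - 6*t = (t)*(t^2 + t - 6) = t*(t + 3)*(t - 2)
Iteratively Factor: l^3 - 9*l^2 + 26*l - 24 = (l - 2)*(l^2 - 7*l + 12) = (l - 4)*(l - 2)*(l - 3)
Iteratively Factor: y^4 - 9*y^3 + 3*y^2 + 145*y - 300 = (y + 4)*(y^3 - 13*y^2 + 55*y - 75) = (y - 5)*(y + 4)*(y^2 - 8*y + 15) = (y - 5)*(y - 3)*(y + 4)*(y - 5)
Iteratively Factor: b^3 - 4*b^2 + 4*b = (b - 2)*(b^2 - 2*b) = b*(b - 2)*(b - 2)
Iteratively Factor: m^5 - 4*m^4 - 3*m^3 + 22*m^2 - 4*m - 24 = (m + 2)*(m^4 - 6*m^3 + 9*m^2 + 4*m - 12) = (m - 2)*(m + 2)*(m^3 - 4*m^2 + m + 6) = (m - 2)*(m + 1)*(m + 2)*(m^2 - 5*m + 6) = (m - 2)^2*(m + 1)*(m + 2)*(m - 3)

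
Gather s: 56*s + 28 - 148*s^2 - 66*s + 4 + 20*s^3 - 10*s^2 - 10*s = 20*s^3 - 158*s^2 - 20*s + 32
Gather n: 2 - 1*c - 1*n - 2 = -c - n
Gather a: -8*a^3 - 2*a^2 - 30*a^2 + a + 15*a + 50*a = -8*a^3 - 32*a^2 + 66*a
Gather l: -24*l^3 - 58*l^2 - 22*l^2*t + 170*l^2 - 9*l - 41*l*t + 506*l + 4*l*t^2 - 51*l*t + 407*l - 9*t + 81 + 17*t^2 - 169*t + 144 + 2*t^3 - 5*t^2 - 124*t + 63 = -24*l^3 + l^2*(112 - 22*t) + l*(4*t^2 - 92*t + 904) + 2*t^3 + 12*t^2 - 302*t + 288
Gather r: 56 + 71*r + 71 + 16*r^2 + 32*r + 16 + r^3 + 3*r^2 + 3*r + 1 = r^3 + 19*r^2 + 106*r + 144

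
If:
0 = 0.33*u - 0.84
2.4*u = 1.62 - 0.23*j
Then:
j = -19.52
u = 2.55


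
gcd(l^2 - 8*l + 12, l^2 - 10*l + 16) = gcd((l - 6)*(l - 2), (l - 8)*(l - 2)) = l - 2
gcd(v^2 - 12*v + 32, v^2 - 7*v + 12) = v - 4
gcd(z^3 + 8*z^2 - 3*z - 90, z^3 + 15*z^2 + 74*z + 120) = z^2 + 11*z + 30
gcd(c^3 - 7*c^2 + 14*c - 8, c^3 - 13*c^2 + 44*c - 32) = c^2 - 5*c + 4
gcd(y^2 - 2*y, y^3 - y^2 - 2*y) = y^2 - 2*y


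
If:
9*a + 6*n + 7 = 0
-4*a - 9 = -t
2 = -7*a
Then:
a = -2/7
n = -31/42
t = 55/7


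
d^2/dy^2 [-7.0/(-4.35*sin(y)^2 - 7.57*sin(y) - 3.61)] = (-529.83*sin(y)^4 - 691.5195*sin(y)^3 + 833.3087*sin(y)^2 + 1574.3329*sin(y) + 582.4196)/(4.35*sin(y)^2 + 7.57*sin(y) + 3.61)^3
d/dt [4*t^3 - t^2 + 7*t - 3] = 12*t^2 - 2*t + 7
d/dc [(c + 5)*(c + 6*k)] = 2*c + 6*k + 5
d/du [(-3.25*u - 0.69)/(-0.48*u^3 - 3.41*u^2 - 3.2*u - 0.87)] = (-3.12*u^3 - 12.0761*u^2 - 4.7058*u + 0.6195)/(0.2304*u^6 + 3.2736*u^5 + 14.7001*u^4 + 22.6592*u^3 + 16.1734*u^2 + 5.568*u + 0.7569)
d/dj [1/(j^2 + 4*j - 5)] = 2*(-j - 2)/(j^2 + 4*j - 5)^2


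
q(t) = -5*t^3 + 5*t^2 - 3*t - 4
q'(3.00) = -108.00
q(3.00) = -103.00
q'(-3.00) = -168.00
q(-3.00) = 185.00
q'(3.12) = -117.82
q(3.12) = -116.54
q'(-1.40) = -46.40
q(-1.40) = 23.72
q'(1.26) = -14.21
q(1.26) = -9.84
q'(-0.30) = -7.35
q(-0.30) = -2.52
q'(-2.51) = -122.60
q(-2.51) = 114.10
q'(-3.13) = -181.25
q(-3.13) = 207.70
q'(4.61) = -275.68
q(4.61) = -401.43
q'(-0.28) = -6.98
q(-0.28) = -2.66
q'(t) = -15*t^2 + 10*t - 3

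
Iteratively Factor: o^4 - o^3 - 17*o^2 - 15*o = (o)*(o^3 - o^2 - 17*o - 15) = o*(o - 5)*(o^2 + 4*o + 3) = o*(o - 5)*(o + 1)*(o + 3)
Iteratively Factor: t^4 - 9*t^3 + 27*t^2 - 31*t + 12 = (t - 3)*(t^3 - 6*t^2 + 9*t - 4) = (t - 3)*(t - 1)*(t^2 - 5*t + 4) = (t - 4)*(t - 3)*(t - 1)*(t - 1)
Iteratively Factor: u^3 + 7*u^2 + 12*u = (u + 3)*(u^2 + 4*u) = u*(u + 3)*(u + 4)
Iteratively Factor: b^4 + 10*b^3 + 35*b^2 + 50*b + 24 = (b + 1)*(b^3 + 9*b^2 + 26*b + 24) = (b + 1)*(b + 2)*(b^2 + 7*b + 12) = (b + 1)*(b + 2)*(b + 3)*(b + 4)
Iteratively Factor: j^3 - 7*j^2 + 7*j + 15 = (j - 5)*(j^2 - 2*j - 3) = (j - 5)*(j - 3)*(j + 1)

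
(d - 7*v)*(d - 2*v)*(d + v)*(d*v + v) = d^4*v - 8*d^3*v^2 + d^3*v + 5*d^2*v^3 - 8*d^2*v^2 + 14*d*v^4 + 5*d*v^3 + 14*v^4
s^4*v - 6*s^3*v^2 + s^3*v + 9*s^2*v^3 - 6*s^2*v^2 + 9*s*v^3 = s*(s - 3*v)^2*(s*v + v)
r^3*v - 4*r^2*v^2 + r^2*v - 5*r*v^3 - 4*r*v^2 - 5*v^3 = (r - 5*v)*(r + v)*(r*v + v)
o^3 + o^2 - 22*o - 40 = (o - 5)*(o + 2)*(o + 4)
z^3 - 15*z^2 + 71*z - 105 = (z - 7)*(z - 5)*(z - 3)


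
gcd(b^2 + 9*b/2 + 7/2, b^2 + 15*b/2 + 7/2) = 1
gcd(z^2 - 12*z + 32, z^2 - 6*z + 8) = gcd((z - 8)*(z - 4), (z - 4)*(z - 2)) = z - 4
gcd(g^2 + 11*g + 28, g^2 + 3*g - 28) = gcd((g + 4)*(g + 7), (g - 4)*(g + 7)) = g + 7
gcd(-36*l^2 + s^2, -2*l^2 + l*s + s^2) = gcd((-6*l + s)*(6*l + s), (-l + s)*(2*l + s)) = 1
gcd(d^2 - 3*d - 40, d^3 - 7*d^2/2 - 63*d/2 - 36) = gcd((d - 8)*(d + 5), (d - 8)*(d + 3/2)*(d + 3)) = d - 8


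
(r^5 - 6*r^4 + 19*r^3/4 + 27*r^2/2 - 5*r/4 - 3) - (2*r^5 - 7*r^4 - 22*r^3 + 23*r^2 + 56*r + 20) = -r^5 + r^4 + 107*r^3/4 - 19*r^2/2 - 229*r/4 - 23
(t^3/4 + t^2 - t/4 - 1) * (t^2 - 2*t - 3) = t^5/4 + t^4/2 - 3*t^3 - 7*t^2/2 + 11*t/4 + 3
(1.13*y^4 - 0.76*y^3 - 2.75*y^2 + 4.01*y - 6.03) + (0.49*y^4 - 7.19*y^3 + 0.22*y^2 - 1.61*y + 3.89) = 1.62*y^4 - 7.95*y^3 - 2.53*y^2 + 2.4*y - 2.14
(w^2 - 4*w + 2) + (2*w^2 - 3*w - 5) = 3*w^2 - 7*w - 3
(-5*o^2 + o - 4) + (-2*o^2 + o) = -7*o^2 + 2*o - 4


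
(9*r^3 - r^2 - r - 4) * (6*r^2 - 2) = 54*r^5 - 6*r^4 - 24*r^3 - 22*r^2 + 2*r + 8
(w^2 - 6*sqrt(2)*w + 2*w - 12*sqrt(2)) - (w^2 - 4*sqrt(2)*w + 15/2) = -2*sqrt(2)*w + 2*w - 12*sqrt(2) - 15/2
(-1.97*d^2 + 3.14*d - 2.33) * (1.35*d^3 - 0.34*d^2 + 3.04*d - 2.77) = -2.6595*d^5 + 4.9088*d^4 - 10.2019*d^3 + 15.7947*d^2 - 15.781*d + 6.4541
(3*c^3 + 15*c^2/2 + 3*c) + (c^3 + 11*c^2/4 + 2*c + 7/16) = 4*c^3 + 41*c^2/4 + 5*c + 7/16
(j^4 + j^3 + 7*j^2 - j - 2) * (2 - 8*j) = -8*j^5 - 6*j^4 - 54*j^3 + 22*j^2 + 14*j - 4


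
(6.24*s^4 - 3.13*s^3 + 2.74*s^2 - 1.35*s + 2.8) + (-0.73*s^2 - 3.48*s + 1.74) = 6.24*s^4 - 3.13*s^3 + 2.01*s^2 - 4.83*s + 4.54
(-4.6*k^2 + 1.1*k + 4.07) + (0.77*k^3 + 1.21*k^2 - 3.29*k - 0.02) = 0.77*k^3 - 3.39*k^2 - 2.19*k + 4.05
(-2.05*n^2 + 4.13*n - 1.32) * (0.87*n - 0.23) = -1.7835*n^3 + 4.0646*n^2 - 2.0983*n + 0.3036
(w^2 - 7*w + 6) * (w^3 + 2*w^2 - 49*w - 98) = w^5 - 5*w^4 - 57*w^3 + 257*w^2 + 392*w - 588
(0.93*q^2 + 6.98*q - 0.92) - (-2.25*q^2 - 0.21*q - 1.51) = 3.18*q^2 + 7.19*q + 0.59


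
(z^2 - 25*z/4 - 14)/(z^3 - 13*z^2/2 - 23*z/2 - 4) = (4*z + 7)/(2*(2*z^2 + 3*z + 1))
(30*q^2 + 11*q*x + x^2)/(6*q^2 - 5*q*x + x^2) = (30*q^2 + 11*q*x + x^2)/(6*q^2 - 5*q*x + x^2)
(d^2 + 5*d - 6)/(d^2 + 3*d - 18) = (d - 1)/(d - 3)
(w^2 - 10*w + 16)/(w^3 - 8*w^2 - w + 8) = (w - 2)/(w^2 - 1)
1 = 1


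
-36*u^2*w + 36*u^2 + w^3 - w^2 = (-6*u + w)*(6*u + w)*(w - 1)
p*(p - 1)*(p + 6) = p^3 + 5*p^2 - 6*p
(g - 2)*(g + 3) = g^2 + g - 6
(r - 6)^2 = r^2 - 12*r + 36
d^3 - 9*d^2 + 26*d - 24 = (d - 4)*(d - 3)*(d - 2)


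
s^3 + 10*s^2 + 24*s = s*(s + 4)*(s + 6)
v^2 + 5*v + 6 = (v + 2)*(v + 3)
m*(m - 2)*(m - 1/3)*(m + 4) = m^4 + 5*m^3/3 - 26*m^2/3 + 8*m/3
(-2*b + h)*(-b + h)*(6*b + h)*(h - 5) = 12*b^3*h - 60*b^3 - 16*b^2*h^2 + 80*b^2*h + 3*b*h^3 - 15*b*h^2 + h^4 - 5*h^3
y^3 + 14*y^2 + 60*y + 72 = (y + 2)*(y + 6)^2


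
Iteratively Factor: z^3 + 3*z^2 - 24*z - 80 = (z - 5)*(z^2 + 8*z + 16) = (z - 5)*(z + 4)*(z + 4)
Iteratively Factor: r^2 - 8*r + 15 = (r - 5)*(r - 3)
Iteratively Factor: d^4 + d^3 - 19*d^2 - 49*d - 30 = (d + 3)*(d^3 - 2*d^2 - 13*d - 10) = (d + 1)*(d + 3)*(d^2 - 3*d - 10) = (d + 1)*(d + 2)*(d + 3)*(d - 5)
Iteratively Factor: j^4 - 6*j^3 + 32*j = (j - 4)*(j^3 - 2*j^2 - 8*j) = (j - 4)^2*(j^2 + 2*j) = (j - 4)^2*(j + 2)*(j)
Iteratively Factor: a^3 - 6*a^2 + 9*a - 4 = (a - 4)*(a^2 - 2*a + 1) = (a - 4)*(a - 1)*(a - 1)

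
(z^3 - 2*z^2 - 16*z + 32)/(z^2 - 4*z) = z + 2 - 8/z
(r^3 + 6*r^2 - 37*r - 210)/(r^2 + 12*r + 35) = r - 6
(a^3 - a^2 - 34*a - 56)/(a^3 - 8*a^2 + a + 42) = (a + 4)/(a - 3)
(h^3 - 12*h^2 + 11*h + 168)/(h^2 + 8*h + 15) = (h^2 - 15*h + 56)/(h + 5)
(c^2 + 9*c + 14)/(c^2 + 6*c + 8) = (c + 7)/(c + 4)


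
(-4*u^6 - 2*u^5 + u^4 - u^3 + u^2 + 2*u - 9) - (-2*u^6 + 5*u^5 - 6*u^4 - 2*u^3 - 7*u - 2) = -2*u^6 - 7*u^5 + 7*u^4 + u^3 + u^2 + 9*u - 7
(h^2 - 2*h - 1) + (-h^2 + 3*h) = h - 1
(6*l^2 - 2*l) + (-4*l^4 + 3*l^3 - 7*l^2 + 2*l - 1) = -4*l^4 + 3*l^3 - l^2 - 1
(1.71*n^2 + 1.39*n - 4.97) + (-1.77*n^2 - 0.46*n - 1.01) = -0.0600000000000001*n^2 + 0.93*n - 5.98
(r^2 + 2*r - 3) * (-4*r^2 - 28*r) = -4*r^4 - 36*r^3 - 44*r^2 + 84*r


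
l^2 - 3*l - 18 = (l - 6)*(l + 3)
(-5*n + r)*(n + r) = -5*n^2 - 4*n*r + r^2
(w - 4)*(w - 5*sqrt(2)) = w^2 - 5*sqrt(2)*w - 4*w + 20*sqrt(2)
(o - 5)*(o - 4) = o^2 - 9*o + 20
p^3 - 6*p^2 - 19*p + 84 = (p - 7)*(p - 3)*(p + 4)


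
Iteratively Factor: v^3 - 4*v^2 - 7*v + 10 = (v - 1)*(v^2 - 3*v - 10) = (v - 1)*(v + 2)*(v - 5)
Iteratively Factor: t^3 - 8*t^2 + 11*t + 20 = (t - 4)*(t^2 - 4*t - 5) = (t - 5)*(t - 4)*(t + 1)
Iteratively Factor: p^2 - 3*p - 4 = (p + 1)*(p - 4)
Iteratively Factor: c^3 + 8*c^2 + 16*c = (c)*(c^2 + 8*c + 16) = c*(c + 4)*(c + 4)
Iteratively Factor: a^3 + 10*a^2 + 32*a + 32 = (a + 2)*(a^2 + 8*a + 16) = (a + 2)*(a + 4)*(a + 4)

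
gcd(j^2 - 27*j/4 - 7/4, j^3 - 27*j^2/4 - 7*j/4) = j^2 - 27*j/4 - 7/4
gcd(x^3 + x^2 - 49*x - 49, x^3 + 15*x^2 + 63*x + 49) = x^2 + 8*x + 7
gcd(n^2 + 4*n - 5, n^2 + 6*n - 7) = n - 1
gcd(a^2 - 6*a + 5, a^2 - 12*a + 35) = a - 5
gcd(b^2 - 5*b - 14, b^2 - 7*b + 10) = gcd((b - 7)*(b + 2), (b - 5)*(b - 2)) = 1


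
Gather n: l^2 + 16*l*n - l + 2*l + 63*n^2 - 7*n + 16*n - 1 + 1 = l^2 + l + 63*n^2 + n*(16*l + 9)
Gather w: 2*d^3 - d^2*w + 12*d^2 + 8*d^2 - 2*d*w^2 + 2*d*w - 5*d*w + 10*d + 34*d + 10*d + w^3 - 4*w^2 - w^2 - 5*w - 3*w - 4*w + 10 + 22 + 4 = 2*d^3 + 20*d^2 + 54*d + w^3 + w^2*(-2*d - 5) + w*(-d^2 - 3*d - 12) + 36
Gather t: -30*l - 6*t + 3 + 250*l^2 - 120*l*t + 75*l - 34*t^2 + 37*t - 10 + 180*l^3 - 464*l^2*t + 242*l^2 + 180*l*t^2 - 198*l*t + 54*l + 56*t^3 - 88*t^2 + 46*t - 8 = 180*l^3 + 492*l^2 + 99*l + 56*t^3 + t^2*(180*l - 122) + t*(-464*l^2 - 318*l + 77) - 15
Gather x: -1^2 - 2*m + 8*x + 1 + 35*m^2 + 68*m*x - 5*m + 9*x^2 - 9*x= 35*m^2 - 7*m + 9*x^2 + x*(68*m - 1)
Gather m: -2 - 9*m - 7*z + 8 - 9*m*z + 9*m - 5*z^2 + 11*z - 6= -9*m*z - 5*z^2 + 4*z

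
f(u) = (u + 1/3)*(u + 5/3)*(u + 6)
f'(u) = (u + 1/3)*(u + 5/3) + (u + 1/3)*(u + 6) + (u + 5/3)*(u + 6) = 3*u^2 + 16*u + 113/9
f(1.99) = 67.88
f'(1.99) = 56.28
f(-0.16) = 1.53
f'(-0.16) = 10.07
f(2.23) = 82.20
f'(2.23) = 63.15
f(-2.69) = 7.98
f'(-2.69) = -8.78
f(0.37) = 9.12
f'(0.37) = 18.89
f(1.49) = 43.11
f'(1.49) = 43.06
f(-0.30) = 0.26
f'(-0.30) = 8.03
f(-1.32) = -1.60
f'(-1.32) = -3.34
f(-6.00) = 0.00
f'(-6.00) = 24.56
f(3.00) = 140.00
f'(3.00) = 87.56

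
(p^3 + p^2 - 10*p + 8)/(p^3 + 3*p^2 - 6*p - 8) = (p - 1)/(p + 1)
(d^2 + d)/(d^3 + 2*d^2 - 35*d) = (d + 1)/(d^2 + 2*d - 35)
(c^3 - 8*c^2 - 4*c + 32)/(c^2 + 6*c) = (c^3 - 8*c^2 - 4*c + 32)/(c*(c + 6))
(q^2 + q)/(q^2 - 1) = q/(q - 1)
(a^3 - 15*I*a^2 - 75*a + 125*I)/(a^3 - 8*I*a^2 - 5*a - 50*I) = (a - 5*I)/(a + 2*I)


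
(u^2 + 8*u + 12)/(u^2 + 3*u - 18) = (u + 2)/(u - 3)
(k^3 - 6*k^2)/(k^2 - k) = k*(k - 6)/(k - 1)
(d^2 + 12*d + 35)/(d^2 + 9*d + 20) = (d + 7)/(d + 4)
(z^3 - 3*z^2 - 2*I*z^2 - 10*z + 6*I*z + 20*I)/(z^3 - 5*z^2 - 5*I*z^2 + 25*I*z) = (z^2 + 2*z*(1 - I) - 4*I)/(z*(z - 5*I))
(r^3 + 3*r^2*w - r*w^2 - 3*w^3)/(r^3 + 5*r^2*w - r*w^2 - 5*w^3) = (r + 3*w)/(r + 5*w)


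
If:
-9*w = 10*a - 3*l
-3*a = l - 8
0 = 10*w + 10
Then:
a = 33/19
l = 53/19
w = -1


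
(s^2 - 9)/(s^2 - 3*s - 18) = (s - 3)/(s - 6)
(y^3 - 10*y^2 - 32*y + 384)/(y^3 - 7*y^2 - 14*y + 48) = (y^2 - 2*y - 48)/(y^2 + y - 6)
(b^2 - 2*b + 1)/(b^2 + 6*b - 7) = (b - 1)/(b + 7)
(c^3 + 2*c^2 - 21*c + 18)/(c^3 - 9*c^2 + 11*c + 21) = (c^2 + 5*c - 6)/(c^2 - 6*c - 7)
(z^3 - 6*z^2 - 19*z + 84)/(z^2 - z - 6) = (z^2 - 3*z - 28)/(z + 2)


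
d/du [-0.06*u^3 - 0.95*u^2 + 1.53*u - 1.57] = -0.18*u^2 - 1.9*u + 1.53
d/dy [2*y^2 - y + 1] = 4*y - 1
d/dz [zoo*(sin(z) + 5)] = zoo*cos(z)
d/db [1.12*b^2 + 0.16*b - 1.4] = 2.24*b + 0.16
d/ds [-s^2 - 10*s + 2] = -2*s - 10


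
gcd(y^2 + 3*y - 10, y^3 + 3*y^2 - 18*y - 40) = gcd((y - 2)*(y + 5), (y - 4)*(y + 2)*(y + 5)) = y + 5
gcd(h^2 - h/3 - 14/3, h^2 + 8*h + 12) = h + 2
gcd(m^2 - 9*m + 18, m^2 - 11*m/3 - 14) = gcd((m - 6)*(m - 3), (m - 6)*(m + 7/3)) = m - 6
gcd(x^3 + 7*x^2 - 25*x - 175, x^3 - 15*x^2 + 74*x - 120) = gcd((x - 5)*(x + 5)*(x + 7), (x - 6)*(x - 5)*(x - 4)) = x - 5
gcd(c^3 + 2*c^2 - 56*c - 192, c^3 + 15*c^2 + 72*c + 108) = c + 6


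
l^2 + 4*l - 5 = (l - 1)*(l + 5)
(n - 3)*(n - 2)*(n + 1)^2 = n^4 - 3*n^3 - 3*n^2 + 7*n + 6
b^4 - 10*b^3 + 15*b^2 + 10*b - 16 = (b - 8)*(b - 2)*(b - 1)*(b + 1)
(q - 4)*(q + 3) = q^2 - q - 12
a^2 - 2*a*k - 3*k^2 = (a - 3*k)*(a + k)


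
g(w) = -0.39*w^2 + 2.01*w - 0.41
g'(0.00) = 2.01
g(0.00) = -0.41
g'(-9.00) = 9.03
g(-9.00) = -50.09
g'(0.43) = 1.67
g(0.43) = 0.38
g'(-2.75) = 4.16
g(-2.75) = -8.89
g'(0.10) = 1.93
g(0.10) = -0.21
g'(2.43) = 0.11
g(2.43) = 2.17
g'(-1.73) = 3.36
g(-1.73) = -5.05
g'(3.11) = -0.42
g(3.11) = 2.07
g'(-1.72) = 3.35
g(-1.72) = -5.02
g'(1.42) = 0.90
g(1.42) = 1.66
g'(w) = 2.01 - 0.78*w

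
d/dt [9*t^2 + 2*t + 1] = 18*t + 2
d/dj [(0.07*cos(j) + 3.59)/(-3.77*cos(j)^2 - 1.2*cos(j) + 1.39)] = (0.2639*sin(j)^2 - 27.0686*cos(j) - 4.6692)*sin(j)/(3.77*cos(j)^2 + 1.2*cos(j) - 1.39)^2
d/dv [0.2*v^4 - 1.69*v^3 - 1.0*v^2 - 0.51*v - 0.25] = 0.8*v^3 - 5.07*v^2 - 2.0*v - 0.51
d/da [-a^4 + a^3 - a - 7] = -4*a^3 + 3*a^2 - 1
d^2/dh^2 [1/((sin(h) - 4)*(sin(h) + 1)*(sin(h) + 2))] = (-9*sin(h)^5 + 20*sin(h)^4 + 8*sin(h)^3 - 126*sin(h)^2 + 4*sin(h) + 184)/((sin(h) - 4)^3*(sin(h) + 1)^2*(sin(h) + 2)^3)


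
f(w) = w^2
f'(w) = 2*w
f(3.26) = 10.63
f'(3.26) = 6.52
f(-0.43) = 0.18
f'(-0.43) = -0.86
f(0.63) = 0.40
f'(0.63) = 1.26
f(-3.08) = 9.49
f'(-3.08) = -6.16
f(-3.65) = 13.32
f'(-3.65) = -7.30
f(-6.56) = 43.03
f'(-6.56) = -13.12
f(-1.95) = 3.80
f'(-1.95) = -3.90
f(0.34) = 0.12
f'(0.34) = 0.68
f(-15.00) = 225.00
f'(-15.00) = -30.00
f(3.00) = 9.00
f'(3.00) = 6.00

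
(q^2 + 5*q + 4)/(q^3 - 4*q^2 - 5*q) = (q + 4)/(q*(q - 5))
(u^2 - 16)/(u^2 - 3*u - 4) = (u + 4)/(u + 1)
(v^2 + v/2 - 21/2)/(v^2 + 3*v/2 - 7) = (v - 3)/(v - 2)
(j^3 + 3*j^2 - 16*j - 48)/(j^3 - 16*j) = (j + 3)/j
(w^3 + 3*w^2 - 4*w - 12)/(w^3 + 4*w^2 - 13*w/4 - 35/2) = 4*(w^2 + 5*w + 6)/(4*w^2 + 24*w + 35)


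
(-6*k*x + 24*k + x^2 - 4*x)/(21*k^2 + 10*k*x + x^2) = (-6*k*x + 24*k + x^2 - 4*x)/(21*k^2 + 10*k*x + x^2)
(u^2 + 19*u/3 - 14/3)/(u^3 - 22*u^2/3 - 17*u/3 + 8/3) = (3*u^2 + 19*u - 14)/(3*u^3 - 22*u^2 - 17*u + 8)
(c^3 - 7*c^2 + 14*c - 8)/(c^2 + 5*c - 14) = (c^2 - 5*c + 4)/(c + 7)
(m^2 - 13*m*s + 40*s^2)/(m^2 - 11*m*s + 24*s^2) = (-m + 5*s)/(-m + 3*s)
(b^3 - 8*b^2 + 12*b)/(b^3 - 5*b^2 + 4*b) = (b^2 - 8*b + 12)/(b^2 - 5*b + 4)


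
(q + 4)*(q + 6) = q^2 + 10*q + 24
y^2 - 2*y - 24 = (y - 6)*(y + 4)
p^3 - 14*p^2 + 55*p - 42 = (p - 7)*(p - 6)*(p - 1)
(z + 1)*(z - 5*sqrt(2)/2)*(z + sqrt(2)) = z^3 - 3*sqrt(2)*z^2/2 + z^2 - 5*z - 3*sqrt(2)*z/2 - 5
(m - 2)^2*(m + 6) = m^3 + 2*m^2 - 20*m + 24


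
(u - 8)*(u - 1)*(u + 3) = u^3 - 6*u^2 - 19*u + 24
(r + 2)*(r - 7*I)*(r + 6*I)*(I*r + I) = I*r^4 + r^3 + 3*I*r^3 + 3*r^2 + 44*I*r^2 + 2*r + 126*I*r + 84*I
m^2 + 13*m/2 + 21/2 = (m + 3)*(m + 7/2)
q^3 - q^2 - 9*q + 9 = (q - 3)*(q - 1)*(q + 3)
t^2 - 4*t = t*(t - 4)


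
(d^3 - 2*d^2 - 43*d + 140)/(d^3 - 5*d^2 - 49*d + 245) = (d - 4)/(d - 7)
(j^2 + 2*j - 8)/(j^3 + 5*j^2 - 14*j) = (j + 4)/(j*(j + 7))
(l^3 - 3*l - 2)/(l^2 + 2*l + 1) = l - 2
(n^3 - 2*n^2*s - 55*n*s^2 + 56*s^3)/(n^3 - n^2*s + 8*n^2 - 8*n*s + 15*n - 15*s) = (n^2 - n*s - 56*s^2)/(n^2 + 8*n + 15)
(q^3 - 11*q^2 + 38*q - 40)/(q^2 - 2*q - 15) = (q^2 - 6*q + 8)/(q + 3)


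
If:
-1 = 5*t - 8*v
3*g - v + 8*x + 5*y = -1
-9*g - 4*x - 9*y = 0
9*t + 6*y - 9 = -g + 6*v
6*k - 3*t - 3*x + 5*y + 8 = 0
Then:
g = -516*y/625 - 12/625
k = -4567*y/3000 - 143/375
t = 1163/625 - 616*y/625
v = 161/125 - 77*y/125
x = 27/625 - 981*y/2500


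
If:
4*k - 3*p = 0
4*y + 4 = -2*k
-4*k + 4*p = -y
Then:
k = 6/5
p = 8/5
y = -8/5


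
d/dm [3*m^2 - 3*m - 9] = 6*m - 3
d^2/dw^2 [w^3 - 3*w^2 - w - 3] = 6*w - 6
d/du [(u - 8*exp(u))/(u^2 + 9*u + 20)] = ((1 - 8*exp(u))*(u^2 + 9*u + 20) - (u - 8*exp(u))*(2*u + 9))/(u^2 + 9*u + 20)^2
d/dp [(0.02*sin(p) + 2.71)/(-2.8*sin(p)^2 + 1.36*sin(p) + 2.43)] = (0.056*sin(p)^2 + 15.176*sin(p) - 3.637)*cos(p)/(7.84*sin(p)^4 - 7.616*sin(p)^3 - 11.7584*sin(p)^2 + 6.6096*sin(p) + 5.9049)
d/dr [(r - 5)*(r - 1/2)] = 2*r - 11/2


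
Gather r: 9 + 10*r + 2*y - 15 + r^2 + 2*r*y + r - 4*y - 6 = r^2 + r*(2*y + 11) - 2*y - 12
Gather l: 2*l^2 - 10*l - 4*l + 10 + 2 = 2*l^2 - 14*l + 12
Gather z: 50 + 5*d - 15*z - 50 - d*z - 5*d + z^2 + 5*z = z^2 + z*(-d - 10)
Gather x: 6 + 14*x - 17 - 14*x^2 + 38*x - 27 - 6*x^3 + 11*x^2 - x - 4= -6*x^3 - 3*x^2 + 51*x - 42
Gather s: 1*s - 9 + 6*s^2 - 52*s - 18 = 6*s^2 - 51*s - 27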